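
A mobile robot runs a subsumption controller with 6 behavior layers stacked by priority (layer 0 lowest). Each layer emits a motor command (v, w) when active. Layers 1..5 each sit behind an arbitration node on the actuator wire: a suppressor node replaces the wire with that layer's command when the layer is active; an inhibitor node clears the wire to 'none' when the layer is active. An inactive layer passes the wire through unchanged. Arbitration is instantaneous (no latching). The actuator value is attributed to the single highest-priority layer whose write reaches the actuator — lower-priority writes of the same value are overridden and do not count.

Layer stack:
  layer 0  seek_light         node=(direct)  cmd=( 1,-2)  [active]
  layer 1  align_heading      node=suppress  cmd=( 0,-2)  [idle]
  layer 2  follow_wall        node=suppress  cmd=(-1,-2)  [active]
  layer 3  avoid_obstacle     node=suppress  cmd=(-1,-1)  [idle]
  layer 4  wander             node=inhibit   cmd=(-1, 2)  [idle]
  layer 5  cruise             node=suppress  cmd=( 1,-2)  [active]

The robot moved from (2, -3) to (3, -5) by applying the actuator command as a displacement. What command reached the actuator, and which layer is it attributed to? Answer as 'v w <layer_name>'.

displacement = (3, -5) − (2, -3) = (1, -2)
[0] seek_light on; wire := (1, -2)
[1] align_heading off; pass (1, -2)
[2] follow_wall on (suppress); wire := (-1, -2)
[3] avoid_obstacle off; pass (-1, -2)
[4] wander off; pass (-1, -2)
[5] cruise on (suppress); wire := (1, -2)
output (1, -2) — from layer 5 (cruise)

1 -2 cruise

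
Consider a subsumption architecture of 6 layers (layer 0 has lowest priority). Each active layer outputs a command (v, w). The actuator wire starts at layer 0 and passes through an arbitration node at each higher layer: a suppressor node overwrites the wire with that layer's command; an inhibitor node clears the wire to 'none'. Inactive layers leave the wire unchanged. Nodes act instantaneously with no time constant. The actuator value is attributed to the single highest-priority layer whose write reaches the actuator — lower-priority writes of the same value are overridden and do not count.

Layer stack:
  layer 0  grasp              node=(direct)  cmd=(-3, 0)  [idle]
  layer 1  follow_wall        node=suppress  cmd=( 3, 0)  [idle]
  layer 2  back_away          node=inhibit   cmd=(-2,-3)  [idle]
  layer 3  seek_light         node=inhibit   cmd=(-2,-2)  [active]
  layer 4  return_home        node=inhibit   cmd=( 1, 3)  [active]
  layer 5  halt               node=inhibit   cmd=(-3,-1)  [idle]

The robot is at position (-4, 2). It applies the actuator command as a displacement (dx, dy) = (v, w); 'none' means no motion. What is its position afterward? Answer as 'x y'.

-4 2

layer 0 (grasp) idle — none
layer 1 (follow_wall) idle — unchanged: none
layer 2 (back_away) idle — unchanged: none
layer 3 (seek_light) active — inhibits: none
layer 4 (return_home) active — inhibits: none
layer 5 (halt) idle — unchanged: none
→ actuator none
position: (-4, 2) + none = (-4, 2)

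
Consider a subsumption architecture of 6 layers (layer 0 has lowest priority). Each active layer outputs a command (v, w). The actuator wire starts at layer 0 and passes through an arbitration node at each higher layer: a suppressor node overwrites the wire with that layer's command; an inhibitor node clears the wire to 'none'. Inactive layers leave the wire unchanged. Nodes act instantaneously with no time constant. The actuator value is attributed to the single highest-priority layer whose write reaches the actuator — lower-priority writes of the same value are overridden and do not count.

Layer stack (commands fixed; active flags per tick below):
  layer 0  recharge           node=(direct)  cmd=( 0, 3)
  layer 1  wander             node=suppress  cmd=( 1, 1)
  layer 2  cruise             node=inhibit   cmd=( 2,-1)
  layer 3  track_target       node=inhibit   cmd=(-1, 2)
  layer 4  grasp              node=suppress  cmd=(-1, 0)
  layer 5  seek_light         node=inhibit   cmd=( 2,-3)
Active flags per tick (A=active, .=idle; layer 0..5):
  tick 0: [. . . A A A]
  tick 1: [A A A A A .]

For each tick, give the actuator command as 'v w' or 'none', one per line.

none
-1 0

tick 0:
  [0] recharge off; wire := none
  [1] wander off; pass none
  [2] cruise off; pass none
  [3] track_target on (inhibit); wire := none
  [4] grasp on (suppress); wire := (-1, 0)
  [5] seek_light on (inhibit); wire := none
  output none
tick 1:
  [0] recharge on; wire := (0, 3)
  [1] wander on (suppress); wire := (1, 1)
  [2] cruise on (inhibit); wire := none
  [3] track_target on (inhibit); wire := none
  [4] grasp on (suppress); wire := (-1, 0)
  [5] seek_light off; pass (-1, 0)
  output (-1, 0)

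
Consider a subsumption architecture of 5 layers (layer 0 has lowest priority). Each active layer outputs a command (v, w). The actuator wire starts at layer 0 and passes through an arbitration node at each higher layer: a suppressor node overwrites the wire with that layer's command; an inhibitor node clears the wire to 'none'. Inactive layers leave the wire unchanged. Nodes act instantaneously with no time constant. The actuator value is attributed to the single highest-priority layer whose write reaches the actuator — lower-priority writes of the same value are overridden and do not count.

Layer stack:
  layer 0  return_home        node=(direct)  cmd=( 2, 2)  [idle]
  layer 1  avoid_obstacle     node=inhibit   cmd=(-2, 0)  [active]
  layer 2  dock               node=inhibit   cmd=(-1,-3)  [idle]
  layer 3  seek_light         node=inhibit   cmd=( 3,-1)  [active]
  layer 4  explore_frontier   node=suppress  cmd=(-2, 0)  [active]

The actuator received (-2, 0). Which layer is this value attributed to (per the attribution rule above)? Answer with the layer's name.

layer 0 (return_home) idle — none
layer 1 (avoid_obstacle) active — inhibits: none
layer 2 (dock) idle — unchanged: none
layer 3 (seek_light) active — inhibits: none
layer 4 (explore_frontier) active — suppresses: (-2, 0)
→ actuator (-2, 0)
last writer: layer 4 = explore_frontier

explore_frontier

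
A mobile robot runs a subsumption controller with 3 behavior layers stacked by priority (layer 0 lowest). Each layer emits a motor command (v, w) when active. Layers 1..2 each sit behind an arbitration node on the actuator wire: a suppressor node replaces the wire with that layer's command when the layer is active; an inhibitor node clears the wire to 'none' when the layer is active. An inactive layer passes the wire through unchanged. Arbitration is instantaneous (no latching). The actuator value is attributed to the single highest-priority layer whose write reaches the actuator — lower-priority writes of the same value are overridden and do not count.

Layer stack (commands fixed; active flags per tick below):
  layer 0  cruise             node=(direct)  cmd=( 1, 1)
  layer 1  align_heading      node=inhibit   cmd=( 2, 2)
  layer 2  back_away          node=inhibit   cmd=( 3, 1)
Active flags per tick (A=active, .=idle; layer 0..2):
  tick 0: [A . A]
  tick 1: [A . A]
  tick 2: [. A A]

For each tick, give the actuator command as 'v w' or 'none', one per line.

tick 0:
  layer 0 (cruise) active — direct: (1, 1)
  layer 1 (align_heading) idle — unchanged: (1, 1)
  layer 2 (back_away) active — inhibits: none
  → actuator none
tick 1:
  layer 0 (cruise) active — direct: (1, 1)
  layer 1 (align_heading) idle — unchanged: (1, 1)
  layer 2 (back_away) active — inhibits: none
  → actuator none
tick 2:
  layer 0 (cruise) idle — none
  layer 1 (align_heading) active — inhibits: none
  layer 2 (back_away) active — inhibits: none
  → actuator none

none
none
none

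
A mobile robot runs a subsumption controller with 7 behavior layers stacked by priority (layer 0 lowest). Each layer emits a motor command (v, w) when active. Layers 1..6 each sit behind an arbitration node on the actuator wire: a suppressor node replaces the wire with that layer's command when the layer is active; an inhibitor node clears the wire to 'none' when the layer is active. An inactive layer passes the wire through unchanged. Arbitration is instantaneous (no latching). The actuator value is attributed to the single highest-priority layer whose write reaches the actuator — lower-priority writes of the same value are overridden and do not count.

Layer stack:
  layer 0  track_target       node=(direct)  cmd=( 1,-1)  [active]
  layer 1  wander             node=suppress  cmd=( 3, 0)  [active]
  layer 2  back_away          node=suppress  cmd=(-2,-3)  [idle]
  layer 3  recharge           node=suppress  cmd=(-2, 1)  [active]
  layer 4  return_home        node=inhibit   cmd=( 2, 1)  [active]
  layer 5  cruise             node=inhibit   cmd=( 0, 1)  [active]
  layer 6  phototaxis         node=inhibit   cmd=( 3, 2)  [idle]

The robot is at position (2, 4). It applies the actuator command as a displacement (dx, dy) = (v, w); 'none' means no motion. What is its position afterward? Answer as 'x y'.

L0 track_target: active, feeds wire = (1, -1)
L1 wander: active, suppressor → wire = (3, 0)
L2 back_away: idle → wire stays (3, 0)
L3 recharge: active, suppressor → wire = (-2, 1)
L4 return_home: active, inhibitor → wire = none
L5 cruise: active, inhibitor → wire = none
L6 phototaxis: idle → wire stays none
actuator = none
position: (2, 4) + none = (2, 4)

2 4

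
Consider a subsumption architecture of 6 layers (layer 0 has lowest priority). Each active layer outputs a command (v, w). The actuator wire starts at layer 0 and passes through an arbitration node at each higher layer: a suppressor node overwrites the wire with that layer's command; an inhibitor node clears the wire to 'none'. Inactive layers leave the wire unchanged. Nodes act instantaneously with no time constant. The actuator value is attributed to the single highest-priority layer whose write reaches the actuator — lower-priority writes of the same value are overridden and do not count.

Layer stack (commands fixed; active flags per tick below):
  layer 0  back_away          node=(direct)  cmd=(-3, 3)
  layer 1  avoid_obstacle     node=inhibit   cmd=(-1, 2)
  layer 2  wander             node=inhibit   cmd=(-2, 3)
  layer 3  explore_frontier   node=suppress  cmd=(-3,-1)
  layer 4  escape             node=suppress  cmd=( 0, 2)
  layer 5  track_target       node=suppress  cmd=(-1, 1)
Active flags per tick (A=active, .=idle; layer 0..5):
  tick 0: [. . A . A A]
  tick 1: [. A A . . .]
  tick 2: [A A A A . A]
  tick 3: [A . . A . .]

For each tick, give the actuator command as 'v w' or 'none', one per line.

tick 0:
  layer 0 (back_away) idle — none
  layer 1 (avoid_obstacle) idle — unchanged: none
  layer 2 (wander) active — inhibits: none
  layer 3 (explore_frontier) idle — unchanged: none
  layer 4 (escape) active — suppresses: (0, 2)
  layer 5 (track_target) active — suppresses: (-1, 1)
  → actuator (-1, 1)
tick 1:
  layer 0 (back_away) idle — none
  layer 1 (avoid_obstacle) active — inhibits: none
  layer 2 (wander) active — inhibits: none
  layer 3 (explore_frontier) idle — unchanged: none
  layer 4 (escape) idle — unchanged: none
  layer 5 (track_target) idle — unchanged: none
  → actuator none
tick 2:
  layer 0 (back_away) active — direct: (-3, 3)
  layer 1 (avoid_obstacle) active — inhibits: none
  layer 2 (wander) active — inhibits: none
  layer 3 (explore_frontier) active — suppresses: (-3, -1)
  layer 4 (escape) idle — unchanged: (-3, -1)
  layer 5 (track_target) active — suppresses: (-1, 1)
  → actuator (-1, 1)
tick 3:
  layer 0 (back_away) active — direct: (-3, 3)
  layer 1 (avoid_obstacle) idle — unchanged: (-3, 3)
  layer 2 (wander) idle — unchanged: (-3, 3)
  layer 3 (explore_frontier) active — suppresses: (-3, -1)
  layer 4 (escape) idle — unchanged: (-3, -1)
  layer 5 (track_target) idle — unchanged: (-3, -1)
  → actuator (-3, -1)

-1 1
none
-1 1
-3 -1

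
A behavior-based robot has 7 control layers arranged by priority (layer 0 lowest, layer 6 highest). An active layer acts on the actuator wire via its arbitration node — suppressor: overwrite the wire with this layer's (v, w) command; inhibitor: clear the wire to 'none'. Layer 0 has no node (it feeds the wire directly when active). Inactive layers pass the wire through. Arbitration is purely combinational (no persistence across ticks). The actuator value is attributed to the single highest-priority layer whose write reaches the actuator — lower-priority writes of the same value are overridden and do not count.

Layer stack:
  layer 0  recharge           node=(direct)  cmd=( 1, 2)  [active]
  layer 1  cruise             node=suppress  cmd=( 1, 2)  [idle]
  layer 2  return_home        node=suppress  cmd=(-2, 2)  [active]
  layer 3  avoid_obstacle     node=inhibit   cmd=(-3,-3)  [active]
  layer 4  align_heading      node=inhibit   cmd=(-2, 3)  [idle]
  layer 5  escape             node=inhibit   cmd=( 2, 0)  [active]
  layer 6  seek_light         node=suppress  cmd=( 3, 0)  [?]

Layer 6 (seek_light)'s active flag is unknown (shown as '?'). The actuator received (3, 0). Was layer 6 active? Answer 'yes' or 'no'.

yes

If layer 6 is active=yes:
  actuator would be (3, 0)
If layer 6 is active=no:
  actuator would be none
Observed (3, 0), so layer 6 was active.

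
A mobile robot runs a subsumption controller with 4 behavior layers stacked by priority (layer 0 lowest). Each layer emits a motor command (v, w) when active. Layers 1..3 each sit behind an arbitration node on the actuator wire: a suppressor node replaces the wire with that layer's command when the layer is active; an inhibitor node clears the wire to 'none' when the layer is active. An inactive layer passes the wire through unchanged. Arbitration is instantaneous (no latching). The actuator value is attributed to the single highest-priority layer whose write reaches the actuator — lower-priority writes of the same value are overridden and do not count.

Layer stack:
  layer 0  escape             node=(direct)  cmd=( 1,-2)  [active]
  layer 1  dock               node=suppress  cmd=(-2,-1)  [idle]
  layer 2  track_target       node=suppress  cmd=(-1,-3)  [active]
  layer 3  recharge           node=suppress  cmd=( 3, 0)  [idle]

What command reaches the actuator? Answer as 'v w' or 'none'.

L0 escape: active, feeds wire = (1, -2)
L1 dock: idle → wire stays (1, -2)
L2 track_target: active, suppressor → wire = (-1, -3)
L3 recharge: idle → wire stays (-1, -3)
actuator = (-1, -3)

-1 -3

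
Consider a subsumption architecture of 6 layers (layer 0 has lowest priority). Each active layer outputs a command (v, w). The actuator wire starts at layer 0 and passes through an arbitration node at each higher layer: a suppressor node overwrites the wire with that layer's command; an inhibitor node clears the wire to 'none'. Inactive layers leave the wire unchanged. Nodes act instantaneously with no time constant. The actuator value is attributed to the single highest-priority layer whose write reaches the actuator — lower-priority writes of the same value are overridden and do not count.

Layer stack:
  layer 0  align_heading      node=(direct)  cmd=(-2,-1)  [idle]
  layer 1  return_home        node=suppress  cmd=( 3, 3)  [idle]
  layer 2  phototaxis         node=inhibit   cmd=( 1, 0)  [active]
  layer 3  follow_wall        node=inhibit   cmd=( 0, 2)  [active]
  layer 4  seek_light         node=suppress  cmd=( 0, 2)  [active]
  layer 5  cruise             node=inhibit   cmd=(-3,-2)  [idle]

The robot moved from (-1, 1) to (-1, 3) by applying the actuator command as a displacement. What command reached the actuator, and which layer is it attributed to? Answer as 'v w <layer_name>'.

displacement = (-1, 3) − (-1, 1) = (0, 2)
[0] align_heading off; wire := none
[1] return_home off; pass none
[2] phototaxis on (inhibit); wire := none
[3] follow_wall on (inhibit); wire := none
[4] seek_light on (suppress); wire := (0, 2)
[5] cruise off; pass (0, 2)
output (0, 2) — from layer 4 (seek_light)

0 2 seek_light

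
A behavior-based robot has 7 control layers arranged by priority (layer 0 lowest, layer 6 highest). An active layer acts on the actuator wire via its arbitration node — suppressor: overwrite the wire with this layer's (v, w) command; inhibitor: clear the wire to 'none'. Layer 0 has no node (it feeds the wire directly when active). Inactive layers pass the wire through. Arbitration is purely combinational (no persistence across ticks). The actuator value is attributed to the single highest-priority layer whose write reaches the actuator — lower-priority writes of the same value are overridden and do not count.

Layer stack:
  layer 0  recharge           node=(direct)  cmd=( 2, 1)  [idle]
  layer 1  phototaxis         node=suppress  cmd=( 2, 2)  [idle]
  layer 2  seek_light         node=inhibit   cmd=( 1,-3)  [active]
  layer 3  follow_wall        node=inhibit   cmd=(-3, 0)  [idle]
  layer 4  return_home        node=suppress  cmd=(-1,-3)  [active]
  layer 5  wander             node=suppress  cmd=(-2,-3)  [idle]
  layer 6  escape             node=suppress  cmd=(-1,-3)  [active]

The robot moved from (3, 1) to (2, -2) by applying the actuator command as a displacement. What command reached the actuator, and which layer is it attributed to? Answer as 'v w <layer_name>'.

displacement = (2, -2) − (3, 1) = (-1, -3)
L0 recharge: idle → wire = none
L1 phototaxis: idle → wire stays none
L2 seek_light: active, inhibitor → wire = none
L3 follow_wall: idle → wire stays none
L4 return_home: active, suppressor → wire = (-1, -3)
L5 wander: idle → wire stays (-1, -3)
L6 escape: active, suppressor → wire = (-1, -3)
actuator = (-1, -3) — from layer 6 (escape)

-1 -3 escape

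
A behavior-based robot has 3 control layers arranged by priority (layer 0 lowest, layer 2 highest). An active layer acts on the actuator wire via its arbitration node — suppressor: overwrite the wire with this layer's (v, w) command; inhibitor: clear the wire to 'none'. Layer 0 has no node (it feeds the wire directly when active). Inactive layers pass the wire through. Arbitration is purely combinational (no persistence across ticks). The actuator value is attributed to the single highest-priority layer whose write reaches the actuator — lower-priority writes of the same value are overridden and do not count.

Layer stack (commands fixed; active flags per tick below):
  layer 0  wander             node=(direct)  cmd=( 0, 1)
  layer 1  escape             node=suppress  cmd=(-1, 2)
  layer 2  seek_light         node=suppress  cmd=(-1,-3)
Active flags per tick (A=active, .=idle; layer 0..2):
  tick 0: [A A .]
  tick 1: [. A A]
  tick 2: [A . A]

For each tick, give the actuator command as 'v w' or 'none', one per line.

tick 0:
  L0 wander: active, feeds wire = (0, 1)
  L1 escape: active, suppressor → wire = (-1, 2)
  L2 seek_light: idle → wire stays (-1, 2)
  actuator = (-1, 2)
tick 1:
  L0 wander: idle → wire = none
  L1 escape: active, suppressor → wire = (-1, 2)
  L2 seek_light: active, suppressor → wire = (-1, -3)
  actuator = (-1, -3)
tick 2:
  L0 wander: active, feeds wire = (0, 1)
  L1 escape: idle → wire stays (0, 1)
  L2 seek_light: active, suppressor → wire = (-1, -3)
  actuator = (-1, -3)

-1 2
-1 -3
-1 -3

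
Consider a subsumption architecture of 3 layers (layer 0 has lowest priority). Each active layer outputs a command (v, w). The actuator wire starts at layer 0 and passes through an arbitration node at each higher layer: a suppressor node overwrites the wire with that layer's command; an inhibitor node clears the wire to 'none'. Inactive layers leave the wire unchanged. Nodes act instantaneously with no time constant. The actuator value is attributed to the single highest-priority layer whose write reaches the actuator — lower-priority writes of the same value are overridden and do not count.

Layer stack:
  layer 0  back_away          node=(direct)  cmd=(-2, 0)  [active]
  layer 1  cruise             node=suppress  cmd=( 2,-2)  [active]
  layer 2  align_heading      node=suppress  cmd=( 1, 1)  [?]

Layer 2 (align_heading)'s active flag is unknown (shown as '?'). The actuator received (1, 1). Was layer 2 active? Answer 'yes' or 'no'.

If layer 2 is active=yes:
  actuator would be (1, 1)
If layer 2 is active=no:
  actuator would be (2, -2)
Observed (1, 1), so layer 2 was active.

yes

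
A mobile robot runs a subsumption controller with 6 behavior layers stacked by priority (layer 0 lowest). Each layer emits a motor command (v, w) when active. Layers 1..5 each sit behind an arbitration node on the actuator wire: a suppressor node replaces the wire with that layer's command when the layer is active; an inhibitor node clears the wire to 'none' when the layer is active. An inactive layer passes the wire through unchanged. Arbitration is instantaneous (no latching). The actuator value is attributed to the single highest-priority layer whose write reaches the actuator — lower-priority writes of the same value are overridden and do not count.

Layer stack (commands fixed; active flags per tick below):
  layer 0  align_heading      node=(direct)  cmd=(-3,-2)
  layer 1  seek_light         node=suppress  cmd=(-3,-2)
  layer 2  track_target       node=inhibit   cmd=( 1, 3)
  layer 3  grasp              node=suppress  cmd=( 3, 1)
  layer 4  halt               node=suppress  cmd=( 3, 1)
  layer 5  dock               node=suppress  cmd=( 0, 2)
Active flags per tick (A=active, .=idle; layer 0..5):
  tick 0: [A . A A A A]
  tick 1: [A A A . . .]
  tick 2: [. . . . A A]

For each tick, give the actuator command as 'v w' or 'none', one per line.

0 2
none
0 2

tick 0:
  L0 align_heading: active, feeds wire = (-3, -2)
  L1 seek_light: idle → wire stays (-3, -2)
  L2 track_target: active, inhibitor → wire = none
  L3 grasp: active, suppressor → wire = (3, 1)
  L4 halt: active, suppressor → wire = (3, 1)
  L5 dock: active, suppressor → wire = (0, 2)
  actuator = (0, 2)
tick 1:
  L0 align_heading: active, feeds wire = (-3, -2)
  L1 seek_light: active, suppressor → wire = (-3, -2)
  L2 track_target: active, inhibitor → wire = none
  L3 grasp: idle → wire stays none
  L4 halt: idle → wire stays none
  L5 dock: idle → wire stays none
  actuator = none
tick 2:
  L0 align_heading: idle → wire = none
  L1 seek_light: idle → wire stays none
  L2 track_target: idle → wire stays none
  L3 grasp: idle → wire stays none
  L4 halt: active, suppressor → wire = (3, 1)
  L5 dock: active, suppressor → wire = (0, 2)
  actuator = (0, 2)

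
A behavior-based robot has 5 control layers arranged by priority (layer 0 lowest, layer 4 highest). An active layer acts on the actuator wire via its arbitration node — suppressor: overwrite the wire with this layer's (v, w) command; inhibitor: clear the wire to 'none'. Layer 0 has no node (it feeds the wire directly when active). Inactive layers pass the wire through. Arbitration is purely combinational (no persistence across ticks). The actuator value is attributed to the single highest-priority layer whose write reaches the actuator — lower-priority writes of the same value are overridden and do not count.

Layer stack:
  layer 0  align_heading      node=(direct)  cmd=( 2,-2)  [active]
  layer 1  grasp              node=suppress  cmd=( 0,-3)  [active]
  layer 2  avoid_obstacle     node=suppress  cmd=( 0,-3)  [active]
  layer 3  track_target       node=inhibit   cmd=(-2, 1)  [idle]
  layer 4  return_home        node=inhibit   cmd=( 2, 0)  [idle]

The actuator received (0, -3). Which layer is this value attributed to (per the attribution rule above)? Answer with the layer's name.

avoid_obstacle

[0] align_heading on; wire := (2, -2)
[1] grasp on (suppress); wire := (0, -3)
[2] avoid_obstacle on (suppress); wire := (0, -3)
[3] track_target off; pass (0, -3)
[4] return_home off; pass (0, -3)
output (0, -3)
last writer: layer 2 = avoid_obstacle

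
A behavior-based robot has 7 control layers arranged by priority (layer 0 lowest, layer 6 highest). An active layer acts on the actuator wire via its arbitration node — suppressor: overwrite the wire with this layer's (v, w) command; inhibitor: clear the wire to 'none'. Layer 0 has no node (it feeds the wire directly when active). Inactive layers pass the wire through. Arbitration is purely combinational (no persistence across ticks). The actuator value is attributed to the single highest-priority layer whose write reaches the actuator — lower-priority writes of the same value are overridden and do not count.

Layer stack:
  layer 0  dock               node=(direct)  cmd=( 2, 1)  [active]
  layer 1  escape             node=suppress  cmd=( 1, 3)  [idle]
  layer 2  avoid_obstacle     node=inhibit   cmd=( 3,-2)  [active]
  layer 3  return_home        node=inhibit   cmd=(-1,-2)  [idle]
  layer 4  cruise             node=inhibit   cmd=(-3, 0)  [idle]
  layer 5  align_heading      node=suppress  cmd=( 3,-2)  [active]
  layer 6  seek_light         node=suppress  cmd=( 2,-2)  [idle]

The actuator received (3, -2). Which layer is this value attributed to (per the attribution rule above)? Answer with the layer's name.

align_heading

L0 dock: active, feeds wire = (2, 1)
L1 escape: idle → wire stays (2, 1)
L2 avoid_obstacle: active, inhibitor → wire = none
L3 return_home: idle → wire stays none
L4 cruise: idle → wire stays none
L5 align_heading: active, suppressor → wire = (3, -2)
L6 seek_light: idle → wire stays (3, -2)
actuator = (3, -2)
last writer: layer 5 = align_heading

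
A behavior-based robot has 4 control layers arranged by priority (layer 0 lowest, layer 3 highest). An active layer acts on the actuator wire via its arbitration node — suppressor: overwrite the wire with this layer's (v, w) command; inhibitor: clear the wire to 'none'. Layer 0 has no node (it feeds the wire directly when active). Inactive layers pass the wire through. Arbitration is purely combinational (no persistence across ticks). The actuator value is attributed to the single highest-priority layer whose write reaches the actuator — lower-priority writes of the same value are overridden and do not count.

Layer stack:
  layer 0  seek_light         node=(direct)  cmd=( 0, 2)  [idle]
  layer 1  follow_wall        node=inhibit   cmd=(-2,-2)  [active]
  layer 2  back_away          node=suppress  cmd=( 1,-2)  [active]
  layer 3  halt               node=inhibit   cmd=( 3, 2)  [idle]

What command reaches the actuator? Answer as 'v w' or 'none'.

[0] seek_light off; wire := none
[1] follow_wall on (inhibit); wire := none
[2] back_away on (suppress); wire := (1, -2)
[3] halt off; pass (1, -2)
output (1, -2)

1 -2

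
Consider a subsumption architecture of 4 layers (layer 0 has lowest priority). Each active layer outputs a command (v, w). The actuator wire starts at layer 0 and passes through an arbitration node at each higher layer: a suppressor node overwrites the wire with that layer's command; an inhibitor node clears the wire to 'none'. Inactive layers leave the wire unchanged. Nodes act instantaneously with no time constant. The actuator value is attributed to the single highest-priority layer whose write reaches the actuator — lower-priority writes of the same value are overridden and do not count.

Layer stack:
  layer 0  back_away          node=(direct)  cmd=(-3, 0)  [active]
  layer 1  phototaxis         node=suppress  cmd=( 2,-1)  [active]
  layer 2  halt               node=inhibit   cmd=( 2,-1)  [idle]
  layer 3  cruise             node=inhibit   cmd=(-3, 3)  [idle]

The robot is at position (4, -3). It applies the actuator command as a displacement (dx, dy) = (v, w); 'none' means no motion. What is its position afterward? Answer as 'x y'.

layer 0 (back_away) active — direct: (-3, 0)
layer 1 (phototaxis) active — suppresses: (2, -1)
layer 2 (halt) idle — unchanged: (2, -1)
layer 3 (cruise) idle — unchanged: (2, -1)
→ actuator (2, -1)
position: (4, -3) + (2, -1) = (6, -4)

6 -4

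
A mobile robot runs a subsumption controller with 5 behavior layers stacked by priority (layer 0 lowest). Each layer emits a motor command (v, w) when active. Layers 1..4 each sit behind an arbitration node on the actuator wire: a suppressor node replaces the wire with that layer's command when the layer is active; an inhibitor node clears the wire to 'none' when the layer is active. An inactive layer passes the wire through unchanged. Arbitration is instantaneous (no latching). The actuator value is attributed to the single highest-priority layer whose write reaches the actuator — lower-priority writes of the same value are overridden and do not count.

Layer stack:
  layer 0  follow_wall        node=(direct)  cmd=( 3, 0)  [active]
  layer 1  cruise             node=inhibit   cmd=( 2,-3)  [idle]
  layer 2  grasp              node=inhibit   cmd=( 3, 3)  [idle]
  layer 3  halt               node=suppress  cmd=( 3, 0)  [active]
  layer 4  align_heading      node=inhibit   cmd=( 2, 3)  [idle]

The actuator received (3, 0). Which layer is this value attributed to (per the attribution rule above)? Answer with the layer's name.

halt

layer 0 (follow_wall) active — direct: (3, 0)
layer 1 (cruise) idle — unchanged: (3, 0)
layer 2 (grasp) idle — unchanged: (3, 0)
layer 3 (halt) active — suppresses: (3, 0)
layer 4 (align_heading) idle — unchanged: (3, 0)
→ actuator (3, 0)
last writer: layer 3 = halt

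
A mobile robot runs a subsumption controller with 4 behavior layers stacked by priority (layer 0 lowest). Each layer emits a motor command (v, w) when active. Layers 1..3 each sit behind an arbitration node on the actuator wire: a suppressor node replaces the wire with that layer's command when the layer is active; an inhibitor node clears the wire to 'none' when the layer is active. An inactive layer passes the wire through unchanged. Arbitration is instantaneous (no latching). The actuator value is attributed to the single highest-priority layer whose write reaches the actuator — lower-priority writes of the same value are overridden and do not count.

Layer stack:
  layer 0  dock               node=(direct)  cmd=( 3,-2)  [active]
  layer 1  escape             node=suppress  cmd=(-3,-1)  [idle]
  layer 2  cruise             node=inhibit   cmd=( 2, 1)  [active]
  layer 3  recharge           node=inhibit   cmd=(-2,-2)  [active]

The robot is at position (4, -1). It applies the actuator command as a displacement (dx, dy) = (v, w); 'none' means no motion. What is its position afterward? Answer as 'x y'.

4 -1

[0] dock on; wire := (3, -2)
[1] escape off; pass (3, -2)
[2] cruise on (inhibit); wire := none
[3] recharge on (inhibit); wire := none
output none
position: (4, -1) + none = (4, -1)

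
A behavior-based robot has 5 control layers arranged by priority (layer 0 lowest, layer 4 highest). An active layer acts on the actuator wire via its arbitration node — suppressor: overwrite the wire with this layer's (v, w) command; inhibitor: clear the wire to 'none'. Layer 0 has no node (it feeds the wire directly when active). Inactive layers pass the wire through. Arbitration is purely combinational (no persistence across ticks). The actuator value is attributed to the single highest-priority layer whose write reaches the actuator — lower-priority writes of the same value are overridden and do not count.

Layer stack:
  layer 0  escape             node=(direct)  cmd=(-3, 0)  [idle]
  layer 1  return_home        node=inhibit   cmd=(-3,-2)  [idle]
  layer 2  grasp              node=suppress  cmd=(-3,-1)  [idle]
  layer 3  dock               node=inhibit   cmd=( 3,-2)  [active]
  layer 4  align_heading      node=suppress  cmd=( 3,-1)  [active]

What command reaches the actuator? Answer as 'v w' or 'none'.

3 -1

layer 0 (escape) idle — none
layer 1 (return_home) idle — unchanged: none
layer 2 (grasp) idle — unchanged: none
layer 3 (dock) active — inhibits: none
layer 4 (align_heading) active — suppresses: (3, -1)
→ actuator (3, -1)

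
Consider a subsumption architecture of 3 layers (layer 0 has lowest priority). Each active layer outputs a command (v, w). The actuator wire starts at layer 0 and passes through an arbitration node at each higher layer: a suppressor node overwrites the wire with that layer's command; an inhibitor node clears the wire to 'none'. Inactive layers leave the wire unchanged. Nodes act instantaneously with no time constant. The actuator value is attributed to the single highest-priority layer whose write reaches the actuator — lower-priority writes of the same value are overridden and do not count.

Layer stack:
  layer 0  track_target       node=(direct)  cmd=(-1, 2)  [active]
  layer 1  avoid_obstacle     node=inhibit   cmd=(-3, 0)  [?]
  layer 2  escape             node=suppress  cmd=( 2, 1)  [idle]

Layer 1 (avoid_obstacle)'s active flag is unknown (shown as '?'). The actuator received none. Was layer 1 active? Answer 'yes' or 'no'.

If layer 1 is active=yes:
  actuator would be none
If layer 1 is active=no:
  actuator would be (-1, 2)
Observed none, so layer 1 was active.

yes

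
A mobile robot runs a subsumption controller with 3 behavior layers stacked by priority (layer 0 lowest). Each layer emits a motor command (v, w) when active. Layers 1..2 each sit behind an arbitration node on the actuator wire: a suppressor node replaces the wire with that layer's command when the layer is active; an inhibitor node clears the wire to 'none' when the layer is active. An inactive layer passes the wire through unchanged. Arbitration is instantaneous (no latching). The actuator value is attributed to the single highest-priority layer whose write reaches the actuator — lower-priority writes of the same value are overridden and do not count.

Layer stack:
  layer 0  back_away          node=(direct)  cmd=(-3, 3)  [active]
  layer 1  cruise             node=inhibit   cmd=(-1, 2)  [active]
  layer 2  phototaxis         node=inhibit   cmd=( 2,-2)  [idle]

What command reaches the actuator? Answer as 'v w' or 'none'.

[0] back_away on; wire := (-3, 3)
[1] cruise on (inhibit); wire := none
[2] phototaxis off; pass none
output none

none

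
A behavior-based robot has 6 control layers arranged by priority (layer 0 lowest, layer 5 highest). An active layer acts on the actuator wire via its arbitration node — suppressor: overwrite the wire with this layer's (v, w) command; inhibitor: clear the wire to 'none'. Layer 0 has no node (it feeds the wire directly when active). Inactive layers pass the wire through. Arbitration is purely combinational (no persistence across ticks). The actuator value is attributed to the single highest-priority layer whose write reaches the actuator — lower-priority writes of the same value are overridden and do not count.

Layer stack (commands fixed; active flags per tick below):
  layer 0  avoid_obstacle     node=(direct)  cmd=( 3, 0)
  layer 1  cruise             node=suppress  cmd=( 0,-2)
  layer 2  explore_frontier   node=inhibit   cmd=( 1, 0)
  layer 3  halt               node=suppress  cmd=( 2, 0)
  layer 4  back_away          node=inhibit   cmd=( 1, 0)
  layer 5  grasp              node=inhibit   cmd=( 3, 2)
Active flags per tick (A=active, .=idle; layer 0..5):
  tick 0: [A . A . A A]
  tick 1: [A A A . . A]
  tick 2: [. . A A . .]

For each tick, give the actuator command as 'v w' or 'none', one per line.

tick 0:
  L0 avoid_obstacle: active, feeds wire = (3, 0)
  L1 cruise: idle → wire stays (3, 0)
  L2 explore_frontier: active, inhibitor → wire = none
  L3 halt: idle → wire stays none
  L4 back_away: active, inhibitor → wire = none
  L5 grasp: active, inhibitor → wire = none
  actuator = none
tick 1:
  L0 avoid_obstacle: active, feeds wire = (3, 0)
  L1 cruise: active, suppressor → wire = (0, -2)
  L2 explore_frontier: active, inhibitor → wire = none
  L3 halt: idle → wire stays none
  L4 back_away: idle → wire stays none
  L5 grasp: active, inhibitor → wire = none
  actuator = none
tick 2:
  L0 avoid_obstacle: idle → wire = none
  L1 cruise: idle → wire stays none
  L2 explore_frontier: active, inhibitor → wire = none
  L3 halt: active, suppressor → wire = (2, 0)
  L4 back_away: idle → wire stays (2, 0)
  L5 grasp: idle → wire stays (2, 0)
  actuator = (2, 0)

none
none
2 0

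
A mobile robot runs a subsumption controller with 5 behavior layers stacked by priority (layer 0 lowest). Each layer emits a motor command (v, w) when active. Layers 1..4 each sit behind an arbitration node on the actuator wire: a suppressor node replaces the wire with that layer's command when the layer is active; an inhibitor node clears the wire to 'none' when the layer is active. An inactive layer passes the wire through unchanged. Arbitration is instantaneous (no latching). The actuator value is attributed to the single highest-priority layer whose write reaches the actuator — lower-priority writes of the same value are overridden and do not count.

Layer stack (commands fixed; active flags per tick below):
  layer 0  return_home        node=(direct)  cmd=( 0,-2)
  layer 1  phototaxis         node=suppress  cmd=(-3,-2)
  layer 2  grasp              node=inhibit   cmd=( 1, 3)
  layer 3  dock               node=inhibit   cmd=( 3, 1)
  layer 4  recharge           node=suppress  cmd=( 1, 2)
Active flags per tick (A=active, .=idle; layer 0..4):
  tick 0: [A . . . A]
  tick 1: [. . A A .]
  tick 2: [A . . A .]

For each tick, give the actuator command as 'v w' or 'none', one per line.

1 2
none
none

tick 0:
  [0] return_home on; wire := (0, -2)
  [1] phototaxis off; pass (0, -2)
  [2] grasp off; pass (0, -2)
  [3] dock off; pass (0, -2)
  [4] recharge on (suppress); wire := (1, 2)
  output (1, 2)
tick 1:
  [0] return_home off; wire := none
  [1] phototaxis off; pass none
  [2] grasp on (inhibit); wire := none
  [3] dock on (inhibit); wire := none
  [4] recharge off; pass none
  output none
tick 2:
  [0] return_home on; wire := (0, -2)
  [1] phototaxis off; pass (0, -2)
  [2] grasp off; pass (0, -2)
  [3] dock on (inhibit); wire := none
  [4] recharge off; pass none
  output none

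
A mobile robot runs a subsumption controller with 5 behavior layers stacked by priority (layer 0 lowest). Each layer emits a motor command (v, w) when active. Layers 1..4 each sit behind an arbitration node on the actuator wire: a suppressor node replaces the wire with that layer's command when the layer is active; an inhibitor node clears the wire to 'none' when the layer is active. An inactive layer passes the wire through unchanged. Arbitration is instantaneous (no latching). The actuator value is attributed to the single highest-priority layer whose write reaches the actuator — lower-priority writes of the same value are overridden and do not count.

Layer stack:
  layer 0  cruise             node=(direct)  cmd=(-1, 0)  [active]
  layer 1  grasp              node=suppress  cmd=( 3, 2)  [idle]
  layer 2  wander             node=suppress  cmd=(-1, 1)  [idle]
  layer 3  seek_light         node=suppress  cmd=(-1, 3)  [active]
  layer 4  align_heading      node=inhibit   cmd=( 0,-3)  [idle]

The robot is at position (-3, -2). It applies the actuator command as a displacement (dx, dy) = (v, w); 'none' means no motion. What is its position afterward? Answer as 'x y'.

[0] cruise on; wire := (-1, 0)
[1] grasp off; pass (-1, 0)
[2] wander off; pass (-1, 0)
[3] seek_light on (suppress); wire := (-1, 3)
[4] align_heading off; pass (-1, 3)
output (-1, 3)
position: (-3, -2) + (-1, 3) = (-4, 1)

-4 1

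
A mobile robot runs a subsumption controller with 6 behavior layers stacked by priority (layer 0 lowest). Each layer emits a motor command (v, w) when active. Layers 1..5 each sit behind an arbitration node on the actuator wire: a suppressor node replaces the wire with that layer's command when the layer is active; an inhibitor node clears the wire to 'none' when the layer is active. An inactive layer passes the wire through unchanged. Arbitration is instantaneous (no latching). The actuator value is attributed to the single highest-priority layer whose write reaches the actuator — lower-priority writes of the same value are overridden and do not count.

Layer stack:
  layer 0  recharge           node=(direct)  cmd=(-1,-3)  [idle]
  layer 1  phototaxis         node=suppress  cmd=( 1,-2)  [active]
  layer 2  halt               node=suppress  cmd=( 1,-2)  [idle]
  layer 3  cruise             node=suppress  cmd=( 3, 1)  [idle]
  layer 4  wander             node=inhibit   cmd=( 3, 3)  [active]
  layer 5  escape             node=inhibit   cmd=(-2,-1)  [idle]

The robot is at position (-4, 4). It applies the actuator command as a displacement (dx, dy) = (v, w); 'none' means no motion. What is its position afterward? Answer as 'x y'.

[0] recharge off; wire := none
[1] phototaxis on (suppress); wire := (1, -2)
[2] halt off; pass (1, -2)
[3] cruise off; pass (1, -2)
[4] wander on (inhibit); wire := none
[5] escape off; pass none
output none
position: (-4, 4) + none = (-4, 4)

-4 4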